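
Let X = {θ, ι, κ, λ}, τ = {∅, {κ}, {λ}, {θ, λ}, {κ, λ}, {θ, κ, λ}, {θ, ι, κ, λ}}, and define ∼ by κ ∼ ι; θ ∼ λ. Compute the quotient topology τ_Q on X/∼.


X/∼ = {[θ=λ], [ι=κ]}; |τ_Q| = 3.

Equivalence classes: [θ=λ], [ι=κ].
Quotient map π: X → X/∼ sends θ ↦ [θ=λ], ι ↦ [ι=κ], κ ↦ [ι=κ], λ ↦ [θ=λ].
For each subset V ⊆ X/∼, compute π^{-1}(V) ⊆ X and check whether π^{-1}(V) ∈ τ. V is open in τ_Q iff π^{-1}(V) ∈ τ.
  V = {}: π^{-1}(V) = ∅ ∈ τ ✓.
  V = {[θ=λ]}: π^{-1}(V) = {θ, λ} ∈ τ ✓.
  V = {[ι=κ]}: π^{-1}(V) = {ι, κ} ∉ τ ✗.
  V = {[θ=λ], [ι=κ]}: π^{-1}(V) = {θ, ι, κ, λ} ∈ τ ✓.
Open sets in the quotient: τ_Q = {{}, {[θ=λ]}, {[θ=λ], [ι=κ]}} (3 elements).


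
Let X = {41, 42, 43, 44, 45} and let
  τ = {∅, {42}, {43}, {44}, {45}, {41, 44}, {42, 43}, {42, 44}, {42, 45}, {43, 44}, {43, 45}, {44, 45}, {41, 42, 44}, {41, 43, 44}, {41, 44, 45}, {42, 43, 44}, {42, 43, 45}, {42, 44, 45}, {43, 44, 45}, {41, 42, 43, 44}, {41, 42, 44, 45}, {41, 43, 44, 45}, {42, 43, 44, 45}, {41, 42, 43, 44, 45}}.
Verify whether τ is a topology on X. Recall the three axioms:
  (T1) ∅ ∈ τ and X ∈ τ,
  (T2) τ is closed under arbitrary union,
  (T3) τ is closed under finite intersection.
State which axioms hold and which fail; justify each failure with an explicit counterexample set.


τ IS a topology on X.

Axiom (T1): ∅ ∈ τ? Yes; X ∈ τ? Yes.
Axiom (T2/T3): check pairwise unions and intersections of members of τ.
All pairwise intersections and unions checked — each lies in τ. Therefore τ satisfies (T1), (T2), (T3): it IS a topology on X.


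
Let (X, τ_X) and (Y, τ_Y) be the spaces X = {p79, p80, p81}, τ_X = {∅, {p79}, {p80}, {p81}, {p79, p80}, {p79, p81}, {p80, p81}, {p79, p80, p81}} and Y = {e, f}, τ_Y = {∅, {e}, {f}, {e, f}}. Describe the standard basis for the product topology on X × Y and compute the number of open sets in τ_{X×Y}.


Basis B = {∅ × ∅, {p79} × {e}, {p79} × {f}, {p80} × {e}, {p80} × {f}, {p81} × {e}, {p81} × {f}, {p79} × {e, f}, {p79, p80} × {e}, {p79, p81} × {e}, {p79, p80} × {f}, {p79, p81} × {f}, {p80} × {e, f}, {p80, p81} × {e}, {p80, p81} × {f}, {p81} × {e, f}, {p79, p80, p81} × {e}, {p79, p80, p81} × {f}, {p79, p80} × {e, f}, {p79, p81} × {e, f}, {p80, p81} × {e, f}, {p79, p80, p81} × {e, f}}; |τ_{X×Y}| = 64.

Enumerate products U × V with U ∈ τ_X, V ∈ τ_Y (deduplicated):
  ∅ × ∅ = {} (∅)
  {p79} × {e} = {(p79,e)}
  {p79} × {f} = {(p79,f)}
  {p80} × {e} = {(p80,e)}
  {p80} × {f} = {(p80,f)}
  {p81} × {e} = {(p81,e)}
  {p81} × {f} = {(p81,f)}
  {p79} × {e, f} = {(p79,e), (p79,f)}
  {p79, p80} × {e} = {(p79,e), (p80,e)}
  {p79, p81} × {e} = {(p79,e), (p81,e)}
  {p79, p80} × {f} = {(p79,f), (p80,f)}
  {p79, p81} × {f} = {(p79,f), (p81,f)}
  {p80} × {e, f} = {(p80,e), (p80,f)}
  {p80, p81} × {e} = {(p80,e), (p81,e)}
  {p80, p81} × {f} = {(p80,f), (p81,f)}
  {p81} × {e, f} = {(p81,e), (p81,f)}
  {p79, p80, p81} × {e} = {(p79,e), (p80,e), (p81,e)}
  {p79, p80, p81} × {f} = {(p79,f), (p80,f), (p81,f)}
  {p79, p80} × {e, f} = {(p79,e), (p79,f), (p80,e), (p80,f)}
  {p79, p81} × {e, f} = {(p79,e), (p79,f), (p81,e), (p81,f)}
  {p80, p81} × {e, f} = {(p80,e), (p80,f), (p81,e), (p81,f)}
  {p79, p80, p81} × {e, f} = {(p79,e), (p79,f), (p80,e), (p80,f), (p81,e), (p81,f)}
These 22 distinct sets form the basis B.
Close under arbitrary unions to get τ_{X×Y}; counting gives |τ_{X×Y}| = 64.


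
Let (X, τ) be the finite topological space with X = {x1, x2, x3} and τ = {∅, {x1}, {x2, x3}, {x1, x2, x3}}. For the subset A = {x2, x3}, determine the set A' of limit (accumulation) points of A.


A' = {x2, x3}

For each x ∈ X, list the open sets U ∈ τ with x ∈ U, then check whether U ∩ (A ∖ {x}) ≠ ∅ for every such U.
  x = x1: open {x1} ∋ x has {x1} ∩ (A ∖ {x1}) = ∅, so x is NOT a limit point.
  x = x2: opens ∋ x are {x2, x3}, {x1, x2, x3}; each meets A ∖ {x2}, so x IS a limit point.
  x = x3: opens ∋ x are {x2, x3}, {x1, x2, x3}; each meets A ∖ {x3}, so x IS a limit point.
Collecting: A' = {x2, x3}.


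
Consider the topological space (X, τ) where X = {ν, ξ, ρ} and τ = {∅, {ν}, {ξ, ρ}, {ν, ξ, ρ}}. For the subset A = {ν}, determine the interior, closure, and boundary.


int(A) = {ν}, cl(A) = {ν}, ∂A = ∅.

Closed sets in (X, τ) are complements of opens:
  closed(X, τ) = {∅, {ν}, {ξ, ρ}, {ν, ξ, ρ}}.
int(A) = ⋃ {U ∈ τ : U ⊆ A}. Opens contained in A: ∅, {ν}.
Taking the union of these: int(A) = {ν}.
cl(A) = ⋂ {C closed : A ⊆ C}. Closed sets containing A: {ν}, {ν, ξ, ρ}.
Intersecting these: cl(A) = {ν}.
∂A = cl(A) ∖ int(A) = {ν} ∖ {ν} = ∅.


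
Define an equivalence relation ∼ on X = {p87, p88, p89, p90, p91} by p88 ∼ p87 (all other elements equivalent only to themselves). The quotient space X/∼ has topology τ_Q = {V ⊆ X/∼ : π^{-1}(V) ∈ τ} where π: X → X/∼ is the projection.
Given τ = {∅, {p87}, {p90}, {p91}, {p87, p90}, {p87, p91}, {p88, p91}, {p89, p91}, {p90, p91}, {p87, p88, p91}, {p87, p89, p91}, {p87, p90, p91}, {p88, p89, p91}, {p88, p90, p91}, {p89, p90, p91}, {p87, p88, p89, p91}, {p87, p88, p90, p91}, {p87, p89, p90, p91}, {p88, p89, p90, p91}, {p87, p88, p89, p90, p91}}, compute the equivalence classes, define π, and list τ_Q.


X/∼ = {[p87=p88], [p89], [p90], [p91]}; |τ_Q| = 10.

Equivalence classes: [p87=p88], [p89], [p90], [p91].
Quotient map π: X → X/∼ sends p87 ↦ [p87=p88], p88 ↦ [p87=p88], p89 ↦ [p89], p90 ↦ [p90], p91 ↦ [p91].
For each subset V ⊆ X/∼, compute π^{-1}(V) ⊆ X and check whether π^{-1}(V) ∈ τ. V is open in τ_Q iff π^{-1}(V) ∈ τ.
  V = {}: π^{-1}(V) = ∅ ∈ τ ✓.
  V = {[p87=p88]}: π^{-1}(V) = {p87, p88} ∉ τ ✗.
  V = {[p89]}: π^{-1}(V) = {p89} ∉ τ ✗.
  V = {[p87=p88], [p89]}: π^{-1}(V) = {p87, p88, p89} ∉ τ ✗.
  V = {[p90]}: π^{-1}(V) = {p90} ∈ τ ✓.
  V = {[p87=p88], [p90]}: π^{-1}(V) = {p87, p88, p90} ∉ τ ✗.
  V = {[p89], [p90]}: π^{-1}(V) = {p89, p90} ∉ τ ✗.
  V = {[p87=p88], [p89], [p90]}: π^{-1}(V) = {p87, p88, p89, p90} ∉ τ ✗.
  V = {[p91]}: π^{-1}(V) = {p91} ∈ τ ✓.
  V = {[p87=p88], [p91]}: π^{-1}(V) = {p87, p88, p91} ∈ τ ✓.
  V = {[p89], [p91]}: π^{-1}(V) = {p89, p91} ∈ τ ✓.
  V = {[p87=p88], [p89], [p91]}: π^{-1}(V) = {p87, p88, p89, p91} ∈ τ ✓.
  V = {[p90], [p91]}: π^{-1}(V) = {p90, p91} ∈ τ ✓.
  V = {[p87=p88], [p90], [p91]}: π^{-1}(V) = {p87, p88, p90, p91} ∈ τ ✓.
  V = {[p89], [p90], [p91]}: π^{-1}(V) = {p89, p90, p91} ∈ τ ✓.
  V = {[p87=p88], [p89], [p90], [p91]}: π^{-1}(V) = {p87, p88, p89, p90, p91} ∈ τ ✓.
Open sets in the quotient: τ_Q = {{}, {[p90]}, {[p91]}, {[p87=p88], [p91]}, {[p89], [p91]}, {[p87=p88], [p89], [p91]}, {[p90], [p91]}, {[p87=p88], [p90], [p91]}, {[p89], [p90], [p91]}, {[p87=p88], [p89], [p90], [p91]}} (10 elements).


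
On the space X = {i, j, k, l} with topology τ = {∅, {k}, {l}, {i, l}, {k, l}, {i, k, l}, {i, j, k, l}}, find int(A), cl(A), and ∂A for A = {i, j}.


int(A) = ∅, cl(A) = {i, j}, ∂A = {i, j}.

Closed sets in (X, τ) are complements of opens:
  closed(X, τ) = {∅, {j}, {i, j}, {j, k}, {i, j, k}, {i, j, l}, {i, j, k, l}}.
int(A) = ⋃ {U ∈ τ : U ⊆ A}. Opens contained in A: ∅.
Taking the union of these: int(A) = ∅.
cl(A) = ⋂ {C closed : A ⊆ C}. Closed sets containing A: {i, j}, {i, j, k}, {i, j, l}, {i, j, k, l}.
Intersecting these: cl(A) = {i, j}.
∂A = cl(A) ∖ int(A) = {i, j} ∖ ∅ = {i, j}.


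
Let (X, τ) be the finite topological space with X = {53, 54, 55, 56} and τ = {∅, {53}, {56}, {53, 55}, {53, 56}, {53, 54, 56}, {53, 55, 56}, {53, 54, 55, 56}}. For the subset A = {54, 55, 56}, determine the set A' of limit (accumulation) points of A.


A' = {54}

For each x ∈ X, list the open sets U ∈ τ with x ∈ U, then check whether U ∩ (A ∖ {x}) ≠ ∅ for every such U.
  x = 53: open {53} ∋ x has {53} ∩ (A ∖ {53}) = ∅, so x is NOT a limit point.
  x = 54: opens ∋ x are {53, 54, 56}, {53, 54, 55, 56}; each meets A ∖ {54}, so x IS a limit point.
  x = 55: open {53, 55} ∋ x has {53, 55} ∩ (A ∖ {55}) = ∅, so x is NOT a limit point.
  x = 56: open {56} ∋ x has {56} ∩ (A ∖ {56}) = ∅, so x is NOT a limit point.
Collecting: A' = {54}.


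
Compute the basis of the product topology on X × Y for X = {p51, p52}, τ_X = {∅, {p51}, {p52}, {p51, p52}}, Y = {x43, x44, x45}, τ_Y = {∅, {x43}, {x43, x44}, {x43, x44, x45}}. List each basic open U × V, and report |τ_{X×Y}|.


Basis B = {∅ × ∅, {p51} × {x43}, {p52} × {x43}, {p51} × {x43, x44}, {p51, p52} × {x43}, {p52} × {x43, x44}, {p51} × {x43, x44, x45}, {p52} × {x43, x44, x45}, {p51, p52} × {x43, x44}, {p51, p52} × {x43, x44, x45}}; |τ_{X×Y}| = 16.

Enumerate products U × V with U ∈ τ_X, V ∈ τ_Y (deduplicated):
  ∅ × ∅ = {} (∅)
  {p51} × {x43} = {(p51,x43)}
  {p52} × {x43} = {(p52,x43)}
  {p51} × {x43, x44} = {(p51,x43), (p51,x44)}
  {p51, p52} × {x43} = {(p51,x43), (p52,x43)}
  {p52} × {x43, x44} = {(p52,x43), (p52,x44)}
  {p51} × {x43, x44, x45} = {(p51,x43), (p51,x44), (p51,x45)}
  {p52} × {x43, x44, x45} = {(p52,x43), (p52,x44), (p52,x45)}
  {p51, p52} × {x43, x44} = {(p51,x43), (p51,x44), (p52,x43), (p52,x44)}
  {p51, p52} × {x43, x44, x45} = {(p51,x43), (p51,x44), (p51,x45), (p52,x43), (p52,x44), (p52,x45)}
These 10 distinct sets form the basis B.
Close under arbitrary unions to get τ_{X×Y}; counting gives |τ_{X×Y}| = 16.


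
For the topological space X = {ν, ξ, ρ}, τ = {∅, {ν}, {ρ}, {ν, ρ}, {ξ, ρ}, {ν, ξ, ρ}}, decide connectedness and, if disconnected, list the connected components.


(X, τ) is disconnected; components = [{ν}, {ξ, ρ}].

Find clopen sets (U ∈ τ with X ∖ U ∈ τ):
  U = ∅, X ∖ U = {ν, ξ, ρ} — both open, so U is clopen.
  U = {ν}, X ∖ U = {ξ, ρ} — both open, so U is clopen.
  U = {ξ, ρ}, X ∖ U = {ν} — both open, so U is clopen.
  U = {ν, ξ, ρ}, X ∖ U = ∅ — both open, so U is clopen.
Nontrivial clopen(s) exist: e.g. {ξ, ρ}. So (X, τ) is disconnected.
Compute connected components by grouping points that agree on all clopens:
  component: {ν}
  component: {ξ, ρ}


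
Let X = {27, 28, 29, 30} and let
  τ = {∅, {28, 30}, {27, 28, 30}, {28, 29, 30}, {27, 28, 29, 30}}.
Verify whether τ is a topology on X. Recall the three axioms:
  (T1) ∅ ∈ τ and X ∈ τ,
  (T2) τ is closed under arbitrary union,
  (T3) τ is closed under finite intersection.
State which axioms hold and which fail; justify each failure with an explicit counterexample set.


τ IS a topology on X.

Axiom (T1): ∅ ∈ τ? Yes; X ∈ τ? Yes.
Axiom (T2/T3): check pairwise unions and intersections of members of τ.
All pairwise intersections and unions checked — each lies in τ. Therefore τ satisfies (T1), (T2), (T3): it IS a topology on X.


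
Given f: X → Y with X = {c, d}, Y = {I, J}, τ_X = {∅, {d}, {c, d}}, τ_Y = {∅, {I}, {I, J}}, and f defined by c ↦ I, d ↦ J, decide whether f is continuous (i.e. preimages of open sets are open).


f is NOT continuous.

Compute f^{-1}(U) for each U ∈ τ_Y:
  U = ∅: f^{-1}(U) = ∅ ∈ τ_X ✓.
  U = {I}: f^{-1}(U) = {c} ∉ τ_X ✗.
  U = {I, J}: f^{-1}(U) = {c, d} ∈ τ_X ✓.
Found U = {I} with f^{-1}(U) = {c} not in τ_X. Therefore f is NOT continuous.


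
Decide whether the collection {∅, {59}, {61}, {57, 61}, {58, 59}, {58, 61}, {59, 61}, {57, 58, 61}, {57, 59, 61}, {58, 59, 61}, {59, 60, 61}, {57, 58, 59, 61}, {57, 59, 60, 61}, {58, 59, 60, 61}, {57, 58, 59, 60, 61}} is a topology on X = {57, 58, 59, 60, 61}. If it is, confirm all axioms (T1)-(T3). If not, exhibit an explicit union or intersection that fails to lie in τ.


τ is NOT a topology on X.

Axiom (T1): ∅ ∈ τ? Yes; X ∈ τ? Yes.
Axiom (T2/T3): check pairwise unions and intersections of members of τ.
Counterexample for (T3): {58, 59} ∩ {58, 61} = {58} ∉ τ. Therefore τ is NOT a topology.


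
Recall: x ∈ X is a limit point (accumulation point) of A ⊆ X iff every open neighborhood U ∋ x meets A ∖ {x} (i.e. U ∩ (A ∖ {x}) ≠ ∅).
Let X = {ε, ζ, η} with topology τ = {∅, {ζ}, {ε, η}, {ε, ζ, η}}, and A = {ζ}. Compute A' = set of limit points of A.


A' = ∅

For each x ∈ X, list the open sets U ∈ τ with x ∈ U, then check whether U ∩ (A ∖ {x}) ≠ ∅ for every such U.
  x = ε: open {ε, η} ∋ x has {ε, η} ∩ (A ∖ {ε}) = ∅, so x is NOT a limit point.
  x = ζ: open {ζ} ∋ x has {ζ} ∩ (A ∖ {ζ}) = ∅, so x is NOT a limit point.
  x = η: open {ε, η} ∋ x has {ε, η} ∩ (A ∖ {η}) = ∅, so x is NOT a limit point.
Collecting: A' = ∅.


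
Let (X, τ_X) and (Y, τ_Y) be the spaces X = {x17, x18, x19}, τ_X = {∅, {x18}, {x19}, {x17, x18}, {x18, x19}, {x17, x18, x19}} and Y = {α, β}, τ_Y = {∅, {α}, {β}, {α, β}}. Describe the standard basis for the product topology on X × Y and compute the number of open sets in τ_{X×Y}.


Basis B = {∅ × ∅, {x18} × {α}, {x18} × {β}, {x19} × {α}, {x19} × {β}, {x17, x18} × {α}, {x17, x18} × {β}, {x18} × {α, β}, {x18, x19} × {α}, {x18, x19} × {β}, {x19} × {α, β}, {x17, x18, x19} × {α}, {x17, x18, x19} × {β}, {x17, x18} × {α, β}, {x18, x19} × {α, β}, {x17, x18, x19} × {α, β}}; |τ_{X×Y}| = 36.

Enumerate products U × V with U ∈ τ_X, V ∈ τ_Y (deduplicated):
  ∅ × ∅ = {} (∅)
  {x18} × {α} = {(x18,α)}
  {x18} × {β} = {(x18,β)}
  {x19} × {α} = {(x19,α)}
  {x19} × {β} = {(x19,β)}
  {x17, x18} × {α} = {(x17,α), (x18,α)}
  {x17, x18} × {β} = {(x17,β), (x18,β)}
  {x18} × {α, β} = {(x18,α), (x18,β)}
  {x18, x19} × {α} = {(x18,α), (x19,α)}
  {x18, x19} × {β} = {(x18,β), (x19,β)}
  {x19} × {α, β} = {(x19,α), (x19,β)}
  {x17, x18, x19} × {α} = {(x17,α), (x18,α), (x19,α)}
  {x17, x18, x19} × {β} = {(x17,β), (x18,β), (x19,β)}
  {x17, x18} × {α, β} = {(x17,α), (x17,β), (x18,α), (x18,β)}
  {x18, x19} × {α, β} = {(x18,α), (x18,β), (x19,α), (x19,β)}
  {x17, x18, x19} × {α, β} = {(x17,α), (x17,β), (x18,α), (x18,β), (x19,α), (x19,β)}
These 16 distinct sets form the basis B.
Close under arbitrary unions to get τ_{X×Y}; counting gives |τ_{X×Y}| = 36.


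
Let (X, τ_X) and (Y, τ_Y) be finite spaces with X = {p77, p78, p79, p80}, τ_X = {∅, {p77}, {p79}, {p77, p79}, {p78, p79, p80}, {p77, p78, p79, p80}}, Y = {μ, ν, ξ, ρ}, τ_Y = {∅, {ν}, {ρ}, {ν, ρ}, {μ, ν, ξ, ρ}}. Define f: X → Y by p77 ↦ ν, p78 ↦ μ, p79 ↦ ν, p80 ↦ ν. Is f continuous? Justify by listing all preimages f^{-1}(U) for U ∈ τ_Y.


f is NOT continuous.

Compute f^{-1}(U) for each U ∈ τ_Y:
  U = ∅: f^{-1}(U) = ∅ ∈ τ_X ✓.
  U = {ν}: f^{-1}(U) = {p77, p79, p80} ∉ τ_X ✗.
  U = {ρ}: f^{-1}(U) = ∅ ∈ τ_X ✓.
  U = {ν, ρ}: f^{-1}(U) = {p77, p79, p80} ∉ τ_X ✗.
  U = {μ, ν, ξ, ρ}: f^{-1}(U) = {p77, p78, p79, p80} ∈ τ_X ✓.
Found U = {ν} with f^{-1}(U) = {p77, p79, p80} not in τ_X. Therefore f is NOT continuous.


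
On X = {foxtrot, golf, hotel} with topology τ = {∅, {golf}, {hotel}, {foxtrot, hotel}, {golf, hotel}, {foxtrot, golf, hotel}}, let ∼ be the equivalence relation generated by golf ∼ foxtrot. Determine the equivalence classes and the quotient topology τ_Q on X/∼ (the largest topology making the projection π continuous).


X/∼ = {[foxtrot=golf], [hotel]}; |τ_Q| = 3.

Equivalence classes: [foxtrot=golf], [hotel].
Quotient map π: X → X/∼ sends foxtrot ↦ [foxtrot=golf], golf ↦ [foxtrot=golf], hotel ↦ [hotel].
For each subset V ⊆ X/∼, compute π^{-1}(V) ⊆ X and check whether π^{-1}(V) ∈ τ. V is open in τ_Q iff π^{-1}(V) ∈ τ.
  V = {}: π^{-1}(V) = ∅ ∈ τ ✓.
  V = {[foxtrot=golf]}: π^{-1}(V) = {foxtrot, golf} ∉ τ ✗.
  V = {[hotel]}: π^{-1}(V) = {hotel} ∈ τ ✓.
  V = {[foxtrot=golf], [hotel]}: π^{-1}(V) = {foxtrot, golf, hotel} ∈ τ ✓.
Open sets in the quotient: τ_Q = {{}, {[hotel]}, {[foxtrot=golf], [hotel]}} (3 elements).


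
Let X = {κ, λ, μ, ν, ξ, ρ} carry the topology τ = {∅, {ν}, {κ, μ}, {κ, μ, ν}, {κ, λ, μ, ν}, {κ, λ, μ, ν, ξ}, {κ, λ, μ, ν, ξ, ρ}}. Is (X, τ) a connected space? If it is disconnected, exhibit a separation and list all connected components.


(X, τ) is connected.

Find clopen sets (U ∈ τ with X ∖ U ∈ τ):
  U = ∅, X ∖ U = {κ, λ, μ, ν, ξ, ρ} — both open, so U is clopen.
  U = {κ, λ, μ, ν, ξ, ρ}, X ∖ U = ∅ — both open, so U is clopen.
Only trivial clopens (∅ and X) exist, so (X, τ) is connected.
Compute connected components by grouping points that agree on all clopens:
  component: {κ, λ, μ, ν, ξ, ρ}


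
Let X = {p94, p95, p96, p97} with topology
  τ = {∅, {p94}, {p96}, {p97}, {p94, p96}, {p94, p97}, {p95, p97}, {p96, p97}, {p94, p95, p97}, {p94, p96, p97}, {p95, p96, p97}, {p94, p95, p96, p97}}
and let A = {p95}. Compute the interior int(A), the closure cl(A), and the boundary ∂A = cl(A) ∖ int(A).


int(A) = ∅, cl(A) = {p95}, ∂A = {p95}.

Closed sets in (X, τ) are complements of opens:
  closed(X, τ) = {∅, {p94}, {p95}, {p96}, {p94, p95}, {p94, p96}, {p95, p96}, {p95, p97}, {p94, p95, p96}, {p94, p95, p97}, {p95, p96, p97}, {p94, p95, p96, p97}}.
int(A) = ⋃ {U ∈ τ : U ⊆ A}. Opens contained in A: ∅.
Taking the union of these: int(A) = ∅.
cl(A) = ⋂ {C closed : A ⊆ C}. Closed sets containing A: {p95}, {p94, p95}, {p95, p96}, {p95, p97}, {p94, p95, p96}, {p94, p95, p97}, {p95, p96, p97}, {p94, p95, p96, p97}.
Intersecting these: cl(A) = {p95}.
∂A = cl(A) ∖ int(A) = {p95} ∖ ∅ = {p95}.


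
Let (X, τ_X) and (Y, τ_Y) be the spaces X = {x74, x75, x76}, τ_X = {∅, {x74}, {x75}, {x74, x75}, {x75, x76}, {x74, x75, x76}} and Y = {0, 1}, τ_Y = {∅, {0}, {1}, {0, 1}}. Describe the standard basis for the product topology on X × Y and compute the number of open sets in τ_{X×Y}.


Basis B = {∅ × ∅, {x74} × {0}, {x74} × {1}, {x75} × {0}, {x75} × {1}, {x74} × {0, 1}, {x74, x75} × {0}, {x74, x75} × {1}, {x75} × {0, 1}, {x75, x76} × {0}, {x75, x76} × {1}, {x74, x75, x76} × {0}, {x74, x75, x76} × {1}, {x74, x75} × {0, 1}, {x75, x76} × {0, 1}, {x74, x75, x76} × {0, 1}}; |τ_{X×Y}| = 36.

Enumerate products U × V with U ∈ τ_X, V ∈ τ_Y (deduplicated):
  ∅ × ∅ = {} (∅)
  {x74} × {0} = {(x74,0)}
  {x74} × {1} = {(x74,1)}
  {x75} × {0} = {(x75,0)}
  {x75} × {1} = {(x75,1)}
  {x74} × {0, 1} = {(x74,0), (x74,1)}
  {x74, x75} × {0} = {(x74,0), (x75,0)}
  {x74, x75} × {1} = {(x74,1), (x75,1)}
  {x75} × {0, 1} = {(x75,0), (x75,1)}
  {x75, x76} × {0} = {(x75,0), (x76,0)}
  {x75, x76} × {1} = {(x75,1), (x76,1)}
  {x74, x75, x76} × {0} = {(x74,0), (x75,0), (x76,0)}
  {x74, x75, x76} × {1} = {(x74,1), (x75,1), (x76,1)}
  {x74, x75} × {0, 1} = {(x74,0), (x74,1), (x75,0), (x75,1)}
  {x75, x76} × {0, 1} = {(x75,0), (x75,1), (x76,0), (x76,1)}
  {x74, x75, x76} × {0, 1} = {(x74,0), (x74,1), (x75,0), (x75,1), (x76,0), (x76,1)}
These 16 distinct sets form the basis B.
Close under arbitrary unions to get τ_{X×Y}; counting gives |τ_{X×Y}| = 36.


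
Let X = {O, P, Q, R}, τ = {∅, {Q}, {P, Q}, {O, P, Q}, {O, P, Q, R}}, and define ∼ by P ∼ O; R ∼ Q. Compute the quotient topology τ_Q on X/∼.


X/∼ = {[O=P], [Q=R]}; |τ_Q| = 2.

Equivalence classes: [O=P], [Q=R].
Quotient map π: X → X/∼ sends O ↦ [O=P], P ↦ [O=P], Q ↦ [Q=R], R ↦ [Q=R].
For each subset V ⊆ X/∼, compute π^{-1}(V) ⊆ X and check whether π^{-1}(V) ∈ τ. V is open in τ_Q iff π^{-1}(V) ∈ τ.
  V = {}: π^{-1}(V) = ∅ ∈ τ ✓.
  V = {[O=P]}: π^{-1}(V) = {O, P} ∉ τ ✗.
  V = {[Q=R]}: π^{-1}(V) = {Q, R} ∉ τ ✗.
  V = {[O=P], [Q=R]}: π^{-1}(V) = {O, P, Q, R} ∈ τ ✓.
Open sets in the quotient: τ_Q = {{}, {[O=P], [Q=R]}} (2 elements).


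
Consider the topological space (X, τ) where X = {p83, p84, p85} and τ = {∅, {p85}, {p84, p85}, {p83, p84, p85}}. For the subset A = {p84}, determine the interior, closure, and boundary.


int(A) = ∅, cl(A) = {p83, p84}, ∂A = {p83, p84}.

Closed sets in (X, τ) are complements of opens:
  closed(X, τ) = {∅, {p83}, {p83, p84}, {p83, p84, p85}}.
int(A) = ⋃ {U ∈ τ : U ⊆ A}. Opens contained in A: ∅.
Taking the union of these: int(A) = ∅.
cl(A) = ⋂ {C closed : A ⊆ C}. Closed sets containing A: {p83, p84}, {p83, p84, p85}.
Intersecting these: cl(A) = {p83, p84}.
∂A = cl(A) ∖ int(A) = {p83, p84} ∖ ∅ = {p83, p84}.


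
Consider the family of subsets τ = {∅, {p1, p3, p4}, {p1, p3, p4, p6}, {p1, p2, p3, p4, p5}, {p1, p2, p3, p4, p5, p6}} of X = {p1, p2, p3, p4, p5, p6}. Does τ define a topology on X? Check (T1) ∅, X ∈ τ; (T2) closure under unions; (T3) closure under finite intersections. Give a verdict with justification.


τ IS a topology on X.

Axiom (T1): ∅ ∈ τ? Yes; X ∈ τ? Yes.
Axiom (T2/T3): check pairwise unions and intersections of members of τ.
All pairwise intersections and unions checked — each lies in τ. Therefore τ satisfies (T1), (T2), (T3): it IS a topology on X.


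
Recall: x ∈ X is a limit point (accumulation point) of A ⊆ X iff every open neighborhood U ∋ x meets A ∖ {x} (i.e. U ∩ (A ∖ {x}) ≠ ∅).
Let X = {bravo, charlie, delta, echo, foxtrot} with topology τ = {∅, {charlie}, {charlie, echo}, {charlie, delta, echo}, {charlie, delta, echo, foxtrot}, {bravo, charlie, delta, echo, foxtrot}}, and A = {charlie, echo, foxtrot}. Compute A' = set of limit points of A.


A' = {bravo, delta, echo, foxtrot}

For each x ∈ X, list the open sets U ∈ τ with x ∈ U, then check whether U ∩ (A ∖ {x}) ≠ ∅ for every such U.
  x = bravo: opens ∋ x are {bravo, charlie, delta, echo, foxtrot}; each meets A ∖ {bravo}, so x IS a limit point.
  x = charlie: open {charlie} ∋ x has {charlie} ∩ (A ∖ {charlie}) = ∅, so x is NOT a limit point.
  x = delta: opens ∋ x are {charlie, delta, echo}, {charlie, delta, echo, foxtrot}, {bravo, charlie, delta, echo, foxtrot}; each meets A ∖ {delta}, so x IS a limit point.
  x = echo: opens ∋ x are {charlie, echo}, {charlie, delta, echo}, {charlie, delta, echo, foxtrot}, {bravo, charlie, delta, echo, foxtrot}; each meets A ∖ {echo}, so x IS a limit point.
  x = foxtrot: opens ∋ x are {charlie, delta, echo, foxtrot}, {bravo, charlie, delta, echo, foxtrot}; each meets A ∖ {foxtrot}, so x IS a limit point.
Collecting: A' = {bravo, delta, echo, foxtrot}.


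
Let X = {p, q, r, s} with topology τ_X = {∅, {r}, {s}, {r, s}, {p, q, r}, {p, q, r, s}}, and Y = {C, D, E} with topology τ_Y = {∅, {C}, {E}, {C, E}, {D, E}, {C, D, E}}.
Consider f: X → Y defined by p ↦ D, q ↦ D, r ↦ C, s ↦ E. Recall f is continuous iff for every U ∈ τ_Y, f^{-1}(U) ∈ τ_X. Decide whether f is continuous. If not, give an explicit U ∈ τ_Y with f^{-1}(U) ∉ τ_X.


f is NOT continuous.

Compute f^{-1}(U) for each U ∈ τ_Y:
  U = ∅: f^{-1}(U) = ∅ ∈ τ_X ✓.
  U = {C}: f^{-1}(U) = {r} ∈ τ_X ✓.
  U = {E}: f^{-1}(U) = {s} ∈ τ_X ✓.
  U = {C, E}: f^{-1}(U) = {r, s} ∈ τ_X ✓.
  U = {D, E}: f^{-1}(U) = {p, q, s} ∉ τ_X ✗.
  U = {C, D, E}: f^{-1}(U) = {p, q, r, s} ∈ τ_X ✓.
Found U = {D, E} with f^{-1}(U) = {p, q, s} not in τ_X. Therefore f is NOT continuous.


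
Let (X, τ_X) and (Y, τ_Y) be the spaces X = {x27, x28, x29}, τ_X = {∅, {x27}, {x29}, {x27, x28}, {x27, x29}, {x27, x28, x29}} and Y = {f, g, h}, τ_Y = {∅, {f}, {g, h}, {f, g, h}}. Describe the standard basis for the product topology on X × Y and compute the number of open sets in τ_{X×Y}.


Basis B = {∅ × ∅, {x27} × {f}, {x29} × {f}, {x27, x28} × {f}, {x27, x29} × {f}, {x27} × {g, h}, {x29} × {g, h}, {x27} × {f, g, h}, {x27, x28, x29} × {f}, {x29} × {f, g, h}, {x27, x28} × {g, h}, {x27, x29} × {g, h}, {x27, x28} × {f, g, h}, {x27, x29} × {f, g, h}, {x27, x28, x29} × {g, h}, {x27, x28, x29} × {f, g, h}}; |τ_{X×Y}| = 36.

Enumerate products U × V with U ∈ τ_X, V ∈ τ_Y (deduplicated):
  ∅ × ∅ = {} (∅)
  {x27} × {f} = {(x27,f)}
  {x29} × {f} = {(x29,f)}
  {x27, x28} × {f} = {(x27,f), (x28,f)}
  {x27, x29} × {f} = {(x27,f), (x29,f)}
  {x27} × {g, h} = {(x27,g), (x27,h)}
  {x29} × {g, h} = {(x29,g), (x29,h)}
  {x27} × {f, g, h} = {(x27,f), (x27,g), (x27,h)}
  {x27, x28, x29} × {f} = {(x27,f), (x28,f), (x29,f)}
  {x29} × {f, g, h} = {(x29,f), (x29,g), (x29,h)}
  {x27, x28} × {g, h} = {(x27,g), (x27,h), (x28,g), (x28,h)}
  {x27, x29} × {g, h} = {(x27,g), (x27,h), (x29,g), (x29,h)}
  {x27, x28} × {f, g, h} = {(x27,f), (x27,g), (x27,h), (x28,f), (x28,g), (x28,h)}
  {x27, x29} × {f, g, h} = {(x27,f), (x27,g), (x27,h), (x29,f), (x29,g), (x29,h)}
  {x27, x28, x29} × {g, h} = {(x27,g), (x27,h), (x28,g), (x28,h), (x29,g), (x29,h)}
  {x27, x28, x29} × {f, g, h} = {(x27,f), (x27,g), (x27,h), (x28,f), (x28,g), (x28,h), (x29,f), (x29,g), (x29,h)}
These 16 distinct sets form the basis B.
Close under arbitrary unions to get τ_{X×Y}; counting gives |τ_{X×Y}| = 36.


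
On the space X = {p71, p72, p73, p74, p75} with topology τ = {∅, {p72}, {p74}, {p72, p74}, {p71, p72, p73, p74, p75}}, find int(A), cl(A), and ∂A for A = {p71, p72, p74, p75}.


int(A) = {p72, p74}, cl(A) = {p71, p72, p73, p74, p75}, ∂A = {p71, p73, p75}.

Closed sets in (X, τ) are complements of opens:
  closed(X, τ) = {∅, {p71, p73, p75}, {p71, p72, p73, p75}, {p71, p73, p74, p75}, {p71, p72, p73, p74, p75}}.
int(A) = ⋃ {U ∈ τ : U ⊆ A}. Opens contained in A: ∅, {p72}, {p74}, {p72, p74}.
Taking the union of these: int(A) = {p72, p74}.
cl(A) = ⋂ {C closed : A ⊆ C}. Closed sets containing A: {p71, p72, p73, p74, p75}.
Intersecting these: cl(A) = {p71, p72, p73, p74, p75}.
∂A = cl(A) ∖ int(A) = {p71, p72, p73, p74, p75} ∖ {p72, p74} = {p71, p73, p75}.


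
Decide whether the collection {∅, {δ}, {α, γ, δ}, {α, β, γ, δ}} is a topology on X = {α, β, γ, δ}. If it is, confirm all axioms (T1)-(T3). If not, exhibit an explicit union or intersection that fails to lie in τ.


τ IS a topology on X.

Axiom (T1): ∅ ∈ τ? Yes; X ∈ τ? Yes.
Axiom (T2/T3): check pairwise unions and intersections of members of τ.
All pairwise intersections and unions checked — each lies in τ. Therefore τ satisfies (T1), (T2), (T3): it IS a topology on X.


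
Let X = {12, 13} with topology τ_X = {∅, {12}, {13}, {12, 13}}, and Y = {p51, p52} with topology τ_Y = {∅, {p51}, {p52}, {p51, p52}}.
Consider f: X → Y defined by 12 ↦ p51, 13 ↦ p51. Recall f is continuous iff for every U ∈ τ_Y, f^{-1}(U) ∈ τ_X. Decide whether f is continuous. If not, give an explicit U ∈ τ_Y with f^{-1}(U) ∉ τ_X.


f IS continuous.

Compute f^{-1}(U) for each U ∈ τ_Y:
  U = ∅: f^{-1}(U) = ∅ ∈ τ_X ✓.
  U = {p51}: f^{-1}(U) = {12, 13} ∈ τ_X ✓.
  U = {p52}: f^{-1}(U) = ∅ ∈ τ_X ✓.
  U = {p51, p52}: f^{-1}(U) = {12, 13} ∈ τ_X ✓.
Every preimage lies in τ_X, so f IS continuous.


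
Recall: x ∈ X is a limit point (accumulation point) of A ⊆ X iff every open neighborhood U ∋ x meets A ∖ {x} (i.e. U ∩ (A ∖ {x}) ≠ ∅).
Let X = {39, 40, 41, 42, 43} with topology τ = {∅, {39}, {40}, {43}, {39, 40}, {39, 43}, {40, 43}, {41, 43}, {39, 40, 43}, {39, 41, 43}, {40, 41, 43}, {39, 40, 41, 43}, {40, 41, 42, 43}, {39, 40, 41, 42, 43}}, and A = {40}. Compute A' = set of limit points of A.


A' = {42}

For each x ∈ X, list the open sets U ∈ τ with x ∈ U, then check whether U ∩ (A ∖ {x}) ≠ ∅ for every such U.
  x = 39: open {39} ∋ x has {39} ∩ (A ∖ {39}) = ∅, so x is NOT a limit point.
  x = 40: open {40} ∋ x has {40} ∩ (A ∖ {40}) = ∅, so x is NOT a limit point.
  x = 41: open {41, 43} ∋ x has {41, 43} ∩ (A ∖ {41}) = ∅, so x is NOT a limit point.
  x = 42: opens ∋ x are {40, 41, 42, 43}, {39, 40, 41, 42, 43}; each meets A ∖ {42}, so x IS a limit point.
  x = 43: open {43} ∋ x has {43} ∩ (A ∖ {43}) = ∅, so x is NOT a limit point.
Collecting: A' = {42}.


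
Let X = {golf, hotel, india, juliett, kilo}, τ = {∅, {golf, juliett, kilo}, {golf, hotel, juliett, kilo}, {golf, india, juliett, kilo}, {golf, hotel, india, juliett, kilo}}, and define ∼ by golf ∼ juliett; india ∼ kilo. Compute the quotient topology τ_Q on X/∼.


X/∼ = {[golf=juliett], [hotel], [india=kilo]}; |τ_Q| = 3.

Equivalence classes: [golf=juliett], [hotel], [india=kilo].
Quotient map π: X → X/∼ sends golf ↦ [golf=juliett], hotel ↦ [hotel], india ↦ [india=kilo], juliett ↦ [golf=juliett], kilo ↦ [india=kilo].
For each subset V ⊆ X/∼, compute π^{-1}(V) ⊆ X and check whether π^{-1}(V) ∈ τ. V is open in τ_Q iff π^{-1}(V) ∈ τ.
  V = {}: π^{-1}(V) = ∅ ∈ τ ✓.
  V = {[golf=juliett]}: π^{-1}(V) = {golf, juliett} ∉ τ ✗.
  V = {[hotel]}: π^{-1}(V) = {hotel} ∉ τ ✗.
  V = {[golf=juliett], [hotel]}: π^{-1}(V) = {golf, hotel, juliett} ∉ τ ✗.
  V = {[india=kilo]}: π^{-1}(V) = {india, kilo} ∉ τ ✗.
  V = {[golf=juliett], [india=kilo]}: π^{-1}(V) = {golf, india, juliett, kilo} ∈ τ ✓.
  V = {[hotel], [india=kilo]}: π^{-1}(V) = {hotel, india, kilo} ∉ τ ✗.
  V = {[golf=juliett], [hotel], [india=kilo]}: π^{-1}(V) = {golf, hotel, india, juliett, kilo} ∈ τ ✓.
Open sets in the quotient: τ_Q = {{}, {[golf=juliett], [india=kilo]}, {[golf=juliett], [hotel], [india=kilo]}} (3 elements).


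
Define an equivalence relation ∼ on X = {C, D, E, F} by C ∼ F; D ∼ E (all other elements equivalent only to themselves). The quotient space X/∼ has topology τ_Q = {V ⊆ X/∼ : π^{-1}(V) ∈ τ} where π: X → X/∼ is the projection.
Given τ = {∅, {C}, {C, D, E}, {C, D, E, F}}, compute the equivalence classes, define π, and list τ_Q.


X/∼ = {[C=F], [D=E]}; |τ_Q| = 2.

Equivalence classes: [C=F], [D=E].
Quotient map π: X → X/∼ sends C ↦ [C=F], D ↦ [D=E], E ↦ [D=E], F ↦ [C=F].
For each subset V ⊆ X/∼, compute π^{-1}(V) ⊆ X and check whether π^{-1}(V) ∈ τ. V is open in τ_Q iff π^{-1}(V) ∈ τ.
  V = {}: π^{-1}(V) = ∅ ∈ τ ✓.
  V = {[C=F]}: π^{-1}(V) = {C, F} ∉ τ ✗.
  V = {[D=E]}: π^{-1}(V) = {D, E} ∉ τ ✗.
  V = {[C=F], [D=E]}: π^{-1}(V) = {C, D, E, F} ∈ τ ✓.
Open sets in the quotient: τ_Q = {{}, {[C=F], [D=E]}} (2 elements).


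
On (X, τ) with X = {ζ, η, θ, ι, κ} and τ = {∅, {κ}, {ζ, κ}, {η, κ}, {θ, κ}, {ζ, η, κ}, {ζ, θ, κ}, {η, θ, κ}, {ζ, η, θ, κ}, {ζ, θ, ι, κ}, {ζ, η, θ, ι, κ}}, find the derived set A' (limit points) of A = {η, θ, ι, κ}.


A' = {ζ, η, θ, ι}

For each x ∈ X, list the open sets U ∈ τ with x ∈ U, then check whether U ∩ (A ∖ {x}) ≠ ∅ for every such U.
  x = ζ: opens ∋ x are {ζ, κ}, {ζ, η, κ}, {ζ, θ, κ}, {ζ, η, θ, κ}, {ζ, θ, ι, κ}, {ζ, η, θ, ι, κ}; each meets A ∖ {ζ}, so x IS a limit point.
  x = η: opens ∋ x are {η, κ}, {ζ, η, κ}, {η, θ, κ}, {ζ, η, θ, κ}, {ζ, η, θ, ι, κ}; each meets A ∖ {η}, so x IS a limit point.
  x = θ: opens ∋ x are {θ, κ}, {ζ, θ, κ}, {η, θ, κ}, {ζ, η, θ, κ}, {ζ, θ, ι, κ}, {ζ, η, θ, ι, κ}; each meets A ∖ {θ}, so x IS a limit point.
  x = ι: opens ∋ x are {ζ, θ, ι, κ}, {ζ, η, θ, ι, κ}; each meets A ∖ {ι}, so x IS a limit point.
  x = κ: open {κ} ∋ x has {κ} ∩ (A ∖ {κ}) = ∅, so x is NOT a limit point.
Collecting: A' = {ζ, η, θ, ι}.


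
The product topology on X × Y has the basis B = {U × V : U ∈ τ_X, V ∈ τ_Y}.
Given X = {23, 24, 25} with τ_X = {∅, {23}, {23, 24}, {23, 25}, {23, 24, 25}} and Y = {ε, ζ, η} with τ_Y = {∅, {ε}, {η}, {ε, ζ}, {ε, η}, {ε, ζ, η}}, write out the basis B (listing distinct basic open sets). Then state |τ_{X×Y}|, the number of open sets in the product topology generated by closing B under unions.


Basis B = {∅ × ∅, {23} × {ε}, {23} × {η}, {23} × {ε, ζ}, {23} × {ε, η}, {23, 24} × {ε}, {23, 25} × {ε}, {23, 24} × {η}, {23, 25} × {η}, {23} × {ε, ζ, η}, {23, 24, 25} × {ε}, {23, 24, 25} × {η}, {23, 24} × {ε, ζ}, {23, 25} × {ε, ζ}, {23, 24} × {ε, η}, {23, 25} × {ε, η}, {23, 24} × {ε, ζ, η}, {23, 25} × {ε, ζ, η}, {23, 24, 25} × {ε, ζ}, {23, 24, 25} × {ε, η}, {23, 24, 25} × {ε, ζ, η}}; |τ_{X×Y}| = 70.

Enumerate products U × V with U ∈ τ_X, V ∈ τ_Y (deduplicated):
  ∅ × ∅ = {} (∅)
  {23} × {ε} = {(23,ε)}
  {23} × {η} = {(23,η)}
  {23} × {ε, ζ} = {(23,ε), (23,ζ)}
  {23} × {ε, η} = {(23,ε), (23,η)}
  {23, 24} × {ε} = {(23,ε), (24,ε)}
  {23, 25} × {ε} = {(23,ε), (25,ε)}
  {23, 24} × {η} = {(23,η), (24,η)}
  {23, 25} × {η} = {(23,η), (25,η)}
  {23} × {ε, ζ, η} = {(23,ε), (23,ζ), (23,η)}
  {23, 24, 25} × {ε} = {(23,ε), (24,ε), (25,ε)}
  {23, 24, 25} × {η} = {(23,η), (24,η), (25,η)}
  {23, 24} × {ε, ζ} = {(23,ε), (23,ζ), (24,ε), (24,ζ)}
  {23, 25} × {ε, ζ} = {(23,ε), (23,ζ), (25,ε), (25,ζ)}
  {23, 24} × {ε, η} = {(23,ε), (23,η), (24,ε), (24,η)}
  {23, 25} × {ε, η} = {(23,ε), (23,η), (25,ε), (25,η)}
  {23, 24} × {ε, ζ, η} = {(23,ε), (23,ζ), (23,η), (24,ε), (24,ζ), (24,η)}
  {23, 25} × {ε, ζ, η} = {(23,ε), (23,ζ), (23,η), (25,ε), (25,ζ), (25,η)}
  {23, 24, 25} × {ε, ζ} = {(23,ε), (23,ζ), (24,ε), (24,ζ), (25,ε), (25,ζ)}
  {23, 24, 25} × {ε, η} = {(23,ε), (23,η), (24,ε), (24,η), (25,ε), (25,η)}
  {23, 24, 25} × {ε, ζ, η} = {(23,ε), (23,ζ), (23,η), (24,ε), (24,ζ), (24,η), (25,ε), (25,ζ), (25,η)}
These 21 distinct sets form the basis B.
Close under arbitrary unions to get τ_{X×Y}; counting gives |τ_{X×Y}| = 70.


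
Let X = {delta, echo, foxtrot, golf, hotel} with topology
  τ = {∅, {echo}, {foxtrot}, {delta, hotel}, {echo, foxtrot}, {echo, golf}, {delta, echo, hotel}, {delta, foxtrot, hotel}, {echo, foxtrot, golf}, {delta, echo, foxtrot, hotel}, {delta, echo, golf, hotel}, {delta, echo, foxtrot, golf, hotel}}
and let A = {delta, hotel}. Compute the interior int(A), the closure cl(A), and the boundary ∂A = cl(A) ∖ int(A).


int(A) = {delta, hotel}, cl(A) = {delta, hotel}, ∂A = ∅.

Closed sets in (X, τ) are complements of opens:
  closed(X, τ) = {∅, {foxtrot}, {golf}, {delta, hotel}, {echo, golf}, {foxtrot, golf}, {delta, foxtrot, hotel}, {delta, golf, hotel}, {echo, foxtrot, golf}, {delta, echo, golf, hotel}, {delta, foxtrot, golf, hotel}, {delta, echo, foxtrot, golf, hotel}}.
int(A) = ⋃ {U ∈ τ : U ⊆ A}. Opens contained in A: ∅, {delta, hotel}.
Taking the union of these: int(A) = {delta, hotel}.
cl(A) = ⋂ {C closed : A ⊆ C}. Closed sets containing A: {delta, hotel}, {delta, foxtrot, hotel}, {delta, golf, hotel}, {delta, echo, golf, hotel}, {delta, foxtrot, golf, hotel}, {delta, echo, foxtrot, golf, hotel}.
Intersecting these: cl(A) = {delta, hotel}.
∂A = cl(A) ∖ int(A) = {delta, hotel} ∖ {delta, hotel} = ∅.


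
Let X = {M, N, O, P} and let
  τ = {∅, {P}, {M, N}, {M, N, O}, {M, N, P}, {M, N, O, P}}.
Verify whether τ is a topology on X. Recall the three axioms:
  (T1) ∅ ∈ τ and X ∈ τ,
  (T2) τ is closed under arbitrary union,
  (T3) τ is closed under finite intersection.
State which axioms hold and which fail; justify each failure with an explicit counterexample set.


τ IS a topology on X.

Axiom (T1): ∅ ∈ τ? Yes; X ∈ τ? Yes.
Axiom (T2/T3): check pairwise unions and intersections of members of τ.
All pairwise intersections and unions checked — each lies in τ. Therefore τ satisfies (T1), (T2), (T3): it IS a topology on X.


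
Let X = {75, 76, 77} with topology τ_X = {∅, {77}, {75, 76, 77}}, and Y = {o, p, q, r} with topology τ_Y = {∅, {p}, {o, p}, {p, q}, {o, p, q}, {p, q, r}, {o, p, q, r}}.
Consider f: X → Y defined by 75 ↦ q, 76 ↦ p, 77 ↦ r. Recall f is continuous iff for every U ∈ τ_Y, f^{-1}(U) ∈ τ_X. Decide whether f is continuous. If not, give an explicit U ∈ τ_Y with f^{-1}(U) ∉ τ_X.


f is NOT continuous.

Compute f^{-1}(U) for each U ∈ τ_Y:
  U = ∅: f^{-1}(U) = ∅ ∈ τ_X ✓.
  U = {p}: f^{-1}(U) = {76} ∉ τ_X ✗.
  U = {o, p}: f^{-1}(U) = {76} ∉ τ_X ✗.
  U = {p, q}: f^{-1}(U) = {75, 76} ∉ τ_X ✗.
  U = {o, p, q}: f^{-1}(U) = {75, 76} ∉ τ_X ✗.
  U = {p, q, r}: f^{-1}(U) = {75, 76, 77} ∈ τ_X ✓.
  U = {o, p, q, r}: f^{-1}(U) = {75, 76, 77} ∈ τ_X ✓.
Found U = {p} with f^{-1}(U) = {76} not in τ_X. Therefore f is NOT continuous.


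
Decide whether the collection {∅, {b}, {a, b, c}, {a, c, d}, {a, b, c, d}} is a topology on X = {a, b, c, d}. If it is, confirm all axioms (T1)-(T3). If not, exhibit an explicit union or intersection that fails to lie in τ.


τ is NOT a topology on X.

Axiom (T1): ∅ ∈ τ? Yes; X ∈ τ? Yes.
Axiom (T2/T3): check pairwise unions and intersections of members of τ.
Counterexample for (T3): {a, b, c} ∩ {a, c, d} = {a, c} ∉ τ. Therefore τ is NOT a topology.


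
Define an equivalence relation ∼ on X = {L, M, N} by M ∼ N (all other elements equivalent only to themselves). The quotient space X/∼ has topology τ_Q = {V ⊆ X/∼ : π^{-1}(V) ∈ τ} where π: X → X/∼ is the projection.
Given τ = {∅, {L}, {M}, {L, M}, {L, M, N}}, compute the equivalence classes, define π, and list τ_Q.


X/∼ = {[L], [M=N]}; |τ_Q| = 3.

Equivalence classes: [L], [M=N].
Quotient map π: X → X/∼ sends L ↦ [L], M ↦ [M=N], N ↦ [M=N].
For each subset V ⊆ X/∼, compute π^{-1}(V) ⊆ X and check whether π^{-1}(V) ∈ τ. V is open in τ_Q iff π^{-1}(V) ∈ τ.
  V = {}: π^{-1}(V) = ∅ ∈ τ ✓.
  V = {[L]}: π^{-1}(V) = {L} ∈ τ ✓.
  V = {[M=N]}: π^{-1}(V) = {M, N} ∉ τ ✗.
  V = {[L], [M=N]}: π^{-1}(V) = {L, M, N} ∈ τ ✓.
Open sets in the quotient: τ_Q = {{}, {[L]}, {[L], [M=N]}} (3 elements).


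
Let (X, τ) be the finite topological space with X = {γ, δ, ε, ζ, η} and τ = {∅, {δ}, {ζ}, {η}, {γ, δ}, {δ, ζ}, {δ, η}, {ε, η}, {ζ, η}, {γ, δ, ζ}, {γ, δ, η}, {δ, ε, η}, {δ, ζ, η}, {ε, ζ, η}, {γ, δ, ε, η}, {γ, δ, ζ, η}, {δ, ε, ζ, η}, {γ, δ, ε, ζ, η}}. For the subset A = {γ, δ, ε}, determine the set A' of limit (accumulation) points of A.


A' = {γ}

For each x ∈ X, list the open sets U ∈ τ with x ∈ U, then check whether U ∩ (A ∖ {x}) ≠ ∅ for every such U.
  x = γ: opens ∋ x are {γ, δ}, {γ, δ, ζ}, {γ, δ, η}, {γ, δ, ε, η}, {γ, δ, ζ, η}, {γ, δ, ε, ζ, η}; each meets A ∖ {γ}, so x IS a limit point.
  x = δ: open {δ} ∋ x has {δ} ∩ (A ∖ {δ}) = ∅, so x is NOT a limit point.
  x = ε: open {ε, η} ∋ x has {ε, η} ∩ (A ∖ {ε}) = ∅, so x is NOT a limit point.
  x = ζ: open {ζ} ∋ x has {ζ} ∩ (A ∖ {ζ}) = ∅, so x is NOT a limit point.
  x = η: open {η} ∋ x has {η} ∩ (A ∖ {η}) = ∅, so x is NOT a limit point.
Collecting: A' = {γ}.


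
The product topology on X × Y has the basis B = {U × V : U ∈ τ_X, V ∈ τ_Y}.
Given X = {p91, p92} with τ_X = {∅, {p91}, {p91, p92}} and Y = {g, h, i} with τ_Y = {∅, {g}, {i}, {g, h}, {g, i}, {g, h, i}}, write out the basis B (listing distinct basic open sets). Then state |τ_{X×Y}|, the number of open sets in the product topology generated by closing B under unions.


Basis B = {∅ × ∅, {p91} × {g}, {p91} × {i}, {p91} × {g, h}, {p91} × {g, i}, {p91, p92} × {g}, {p91, p92} × {i}, {p91} × {g, h, i}, {p91, p92} × {g, h}, {p91, p92} × {g, i}, {p91, p92} × {g, h, i}}; |τ_{X×Y}| = 18.

Enumerate products U × V with U ∈ τ_X, V ∈ τ_Y (deduplicated):
  ∅ × ∅ = {} (∅)
  {p91} × {g} = {(p91,g)}
  {p91} × {i} = {(p91,i)}
  {p91} × {g, h} = {(p91,g), (p91,h)}
  {p91} × {g, i} = {(p91,g), (p91,i)}
  {p91, p92} × {g} = {(p91,g), (p92,g)}
  {p91, p92} × {i} = {(p91,i), (p92,i)}
  {p91} × {g, h, i} = {(p91,g), (p91,h), (p91,i)}
  {p91, p92} × {g, h} = {(p91,g), (p91,h), (p92,g), (p92,h)}
  {p91, p92} × {g, i} = {(p91,g), (p91,i), (p92,g), (p92,i)}
  {p91, p92} × {g, h, i} = {(p91,g), (p91,h), (p91,i), (p92,g), (p92,h), (p92,i)}
These 11 distinct sets form the basis B.
Close under arbitrary unions to get τ_{X×Y}; counting gives |τ_{X×Y}| = 18.
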